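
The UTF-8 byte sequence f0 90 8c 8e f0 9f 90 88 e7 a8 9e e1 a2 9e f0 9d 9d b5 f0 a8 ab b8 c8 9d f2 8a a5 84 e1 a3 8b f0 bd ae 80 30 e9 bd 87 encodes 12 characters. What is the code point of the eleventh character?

U+0030

Offset 0: leading byte 0xF0 = 11110000 → 4-byte char #1 = F0 90 8C 8E.
Offset 4: leading byte 0xF0 = 11110000 → 4-byte char #2 = F0 9F 90 88.
Offset 8: leading byte 0xE7 = 11100111 → 3-byte char #3 = E7 A8 9E.
Offset 11: leading byte 0xE1 = 11100001 → 3-byte char #4 = E1 A2 9E.
Offset 14: leading byte 0xF0 = 11110000 → 4-byte char #5 = F0 9D 9D B5.
Offset 18: leading byte 0xF0 = 11110000 → 4-byte char #6 = F0 A8 AB B8.
Offset 22: leading byte 0xC8 = 11001000 → 2-byte char #7 = C8 9D.
Offset 24: leading byte 0xF2 = 11110010 → 4-byte char #8 = F2 8A A5 84.
Offset 28: leading byte 0xE1 = 11100001 → 3-byte char #9 = E1 A3 8B.
Offset 31: leading byte 0xF0 = 11110000 → 4-byte char #10 = F0 BD AE 80.
Offset 35: leading byte 0x30 = 00110000 → 1-byte char #11 = 30.
Leading byte 0x30 = 00110000 matches 0xxxxxxx → 1-byte sequence.
Byte 1: 0x30 = 00110000, payload 0110000 (7 bits).
Concatenate: 0110000 = 0x30 (7 bits → U+0030).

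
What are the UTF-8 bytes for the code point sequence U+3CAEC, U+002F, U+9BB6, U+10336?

U+3CAEC: 4-byte form → F0 BC AB AC.
U+002F: 1-byte form → 2F.
U+9BB6: 3-byte form → E9 AE B6.
U+10336: 4-byte form → F0 90 8C B6.
Concatenated (12 bytes): F0 BC AB AC 2F E9 AE B6 F0 90 8C B6.

F0 BC AB AC 2F E9 AE B6 F0 90 8C B6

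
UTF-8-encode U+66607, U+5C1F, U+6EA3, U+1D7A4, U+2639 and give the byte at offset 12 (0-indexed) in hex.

0x9E

U+66607 → 4-byte form F1 A6 98 87 at offsets 0–3.
U+5C1F → 3-byte form E5 B0 9F at offsets 4–6.
U+6EA3 → 3-byte form E6 BA A3 at offsets 7–9.
U+1D7A4 → 4-byte form F0 9D 9E A4 at offsets 10–13.
Offset 12 falls in char 4's range; it's byte 3 of F0 9D 9E A4 = 0x9E.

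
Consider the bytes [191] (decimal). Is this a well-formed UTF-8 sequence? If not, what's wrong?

invalid (continuation byte with no leading byte)

Byte 0xBF = 10111111 has the form 10xxxxxx — a continuation byte — but there is no preceding leading byte.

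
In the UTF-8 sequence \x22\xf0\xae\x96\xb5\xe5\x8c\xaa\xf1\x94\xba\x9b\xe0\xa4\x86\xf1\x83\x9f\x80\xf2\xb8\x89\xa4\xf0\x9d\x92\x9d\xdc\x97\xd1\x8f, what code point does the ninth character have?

Offset 0: leading byte 0x22 = 00100010 → 1-byte char #1 = 22.
Offset 1: leading byte 0xF0 = 11110000 → 4-byte char #2 = F0 AE 96 B5.
Offset 5: leading byte 0xE5 = 11100101 → 3-byte char #3 = E5 8C AA.
Offset 8: leading byte 0xF1 = 11110001 → 4-byte char #4 = F1 94 BA 9B.
Offset 12: leading byte 0xE0 = 11100000 → 3-byte char #5 = E0 A4 86.
Offset 15: leading byte 0xF1 = 11110001 → 4-byte char #6 = F1 83 9F 80.
Offset 19: leading byte 0xF2 = 11110010 → 4-byte char #7 = F2 B8 89 A4.
Offset 23: leading byte 0xF0 = 11110000 → 4-byte char #8 = F0 9D 92 9D.
Offset 27: leading byte 0xDC = 11011100 → 2-byte char #9 = DC 97.
Leading byte 0xDC = 11011100 matches 110xxxxx → 2-byte sequence.
Byte 1: 0xDC = 11011100, payload 11100 (5 bits).
Byte 2: 0x97 = 10010111 (10xxxxxx ✓), payload 010111.
Concatenate: 11100010111 = 0x717 (11 bits → U+0717).

U+0717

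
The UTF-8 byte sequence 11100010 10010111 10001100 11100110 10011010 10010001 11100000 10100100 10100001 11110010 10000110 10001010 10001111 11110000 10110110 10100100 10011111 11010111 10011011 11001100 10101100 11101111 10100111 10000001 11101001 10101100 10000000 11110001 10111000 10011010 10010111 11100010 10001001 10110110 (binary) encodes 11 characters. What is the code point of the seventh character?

U+032C

Offset 0: leading byte 0xE2 = 11100010 → 3-byte char #1 = E2 97 8C.
Offset 3: leading byte 0xE6 = 11100110 → 3-byte char #2 = E6 9A 91.
Offset 6: leading byte 0xE0 = 11100000 → 3-byte char #3 = E0 A4 A1.
Offset 9: leading byte 0xF2 = 11110010 → 4-byte char #4 = F2 86 8A 8F.
Offset 13: leading byte 0xF0 = 11110000 → 4-byte char #5 = F0 B6 A4 9F.
Offset 17: leading byte 0xD7 = 11010111 → 2-byte char #6 = D7 9B.
Offset 19: leading byte 0xCC = 11001100 → 2-byte char #7 = CC AC.
Leading byte 0xCC = 11001100 matches 110xxxxx → 2-byte sequence.
Byte 1: 0xCC = 11001100, payload 01100 (5 bits).
Byte 2: 0xAC = 10101100 (10xxxxxx ✓), payload 101100.
Concatenate: 01100101100 = 0x32C (11 bits → U+032C).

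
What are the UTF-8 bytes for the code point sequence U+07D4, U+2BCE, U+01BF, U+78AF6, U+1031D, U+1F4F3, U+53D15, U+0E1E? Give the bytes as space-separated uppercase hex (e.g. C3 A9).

DF 94 E2 AF 8E C6 BF F1 B8 AB B6 F0 90 8C 9D F0 9F 93 B3 F1 93 B4 95 E0 B8 9E

U+07D4: 2-byte form → DF 94.
U+2BCE: 3-byte form → E2 AF 8E.
U+01BF: 2-byte form → C6 BF.
U+78AF6: 4-byte form → F1 B8 AB B6.
U+1031D: 4-byte form → F0 90 8C 9D.
U+1F4F3: 4-byte form → F0 9F 93 B3.
U+53D15: 4-byte form → F1 93 B4 95.
U+0E1E: 3-byte form → E0 B8 9E.
Concatenated (26 bytes): DF 94 E2 AF 8E C6 BF F1 B8 AB B6 F0 90 8C 9D F0 9F 93 B3 F1 93 B4 95 E0 B8 9E.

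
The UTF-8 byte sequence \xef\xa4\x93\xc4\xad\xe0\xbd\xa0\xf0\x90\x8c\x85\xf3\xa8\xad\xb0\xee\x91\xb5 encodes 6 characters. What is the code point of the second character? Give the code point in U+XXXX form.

U+012D

Offset 0: leading byte 0xEF = 11101111 → 3-byte char #1 = EF A4 93.
Offset 3: leading byte 0xC4 = 11000100 → 2-byte char #2 = C4 AD.
Leading byte 0xC4 = 11000100 matches 110xxxxx → 2-byte sequence.
Byte 1: 0xC4 = 11000100, payload 00100 (5 bits).
Byte 2: 0xAD = 10101101 (10xxxxxx ✓), payload 101101.
Concatenate: 00100101101 = 0x12D (11 bits → U+012D).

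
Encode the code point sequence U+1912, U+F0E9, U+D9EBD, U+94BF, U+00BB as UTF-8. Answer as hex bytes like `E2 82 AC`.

U+1912: 3-byte form → E1 A4 92.
U+F0E9: 3-byte form → EF 83 A9.
U+D9EBD: 4-byte form → F3 99 BA BD.
U+94BF: 3-byte form → E9 92 BF.
U+00BB: 2-byte form → C2 BB.
Concatenated (15 bytes): E1 A4 92 EF 83 A9 F3 99 BA BD E9 92 BF C2 BB.

E1 A4 92 EF 83 A9 F3 99 BA BD E9 92 BF C2 BB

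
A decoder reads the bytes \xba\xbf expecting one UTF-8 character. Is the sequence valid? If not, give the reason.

invalid (continuation byte with no leading byte)

Byte 0xBA = 10111010 has the form 10xxxxxx — a continuation byte — but there is no preceding leading byte.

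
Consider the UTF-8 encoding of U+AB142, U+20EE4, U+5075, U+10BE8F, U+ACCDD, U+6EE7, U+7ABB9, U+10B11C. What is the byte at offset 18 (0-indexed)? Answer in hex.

0x9D

U+AB142 → 4-byte form F2 AB 85 82 at offsets 0–3.
U+20EE4 → 4-byte form F0 A0 BB A4 at offsets 4–7.
U+5075 → 3-byte form E5 81 B5 at offsets 8–10.
U+10BE8F → 4-byte form F4 8B BA 8F at offsets 11–14.
U+ACCDD → 4-byte form F2 AC B3 9D at offsets 15–18.
Offset 18 falls in char 5's range; it's byte 4 of F2 AC B3 9D = 0x9D.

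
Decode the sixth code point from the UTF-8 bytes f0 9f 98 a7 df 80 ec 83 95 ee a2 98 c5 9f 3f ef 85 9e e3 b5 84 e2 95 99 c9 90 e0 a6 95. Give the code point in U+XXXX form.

U+003F

Offset 0: leading byte 0xF0 = 11110000 → 4-byte char #1 = F0 9F 98 A7.
Offset 4: leading byte 0xDF = 11011111 → 2-byte char #2 = DF 80.
Offset 6: leading byte 0xEC = 11101100 → 3-byte char #3 = EC 83 95.
Offset 9: leading byte 0xEE = 11101110 → 3-byte char #4 = EE A2 98.
Offset 12: leading byte 0xC5 = 11000101 → 2-byte char #5 = C5 9F.
Offset 14: leading byte 0x3F = 00111111 → 1-byte char #6 = 3F.
Leading byte 0x3F = 00111111 matches 0xxxxxxx → 1-byte sequence.
Byte 1: 0x3F = 00111111, payload 0111111 (7 bits).
Concatenate: 0111111 = 0x3F (7 bits → U+003F).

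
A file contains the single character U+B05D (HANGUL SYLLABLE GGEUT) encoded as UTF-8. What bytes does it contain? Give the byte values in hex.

U+B05D = 0xB05D = 45149 decimal. In range U+0800–U+FFFF → 3-byte form: 1110xxxx 10xxxxxx 10xxxxxx.
Binary (16 bits): 1011000001011101.
Split 4+6+6: 1011 | 000001 | 011101.
Byte 1: 11101011 = 0xEB.
Byte 2: 10000001 = 0x81.
Byte 3: 10011101 = 0x9D.

EB 81 9D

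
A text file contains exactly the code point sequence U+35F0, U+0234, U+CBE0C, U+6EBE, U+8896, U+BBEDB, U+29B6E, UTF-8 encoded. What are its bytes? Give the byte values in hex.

U+35F0: 3-byte form → E3 97 B0.
U+0234: 2-byte form → C8 B4.
U+CBE0C: 4-byte form → F3 8B B8 8C.
U+6EBE: 3-byte form → E6 BA BE.
U+8896: 3-byte form → E8 A2 96.
U+BBEDB: 4-byte form → F2 BB BB 9B.
U+29B6E: 4-byte form → F0 A9 AD AE.
Concatenated (23 bytes): E3 97 B0 C8 B4 F3 8B B8 8C E6 BA BE E8 A2 96 F2 BB BB 9B F0 A9 AD AE.

E3 97 B0 C8 B4 F3 8B B8 8C E6 BA BE E8 A2 96 F2 BB BB 9B F0 A9 AD AE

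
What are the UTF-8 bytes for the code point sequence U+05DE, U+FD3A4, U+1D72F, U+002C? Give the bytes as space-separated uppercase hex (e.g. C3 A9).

D7 9E F3 BD 8E A4 F0 9D 9C AF 2C

U+05DE: 2-byte form → D7 9E.
U+FD3A4: 4-byte form → F3 BD 8E A4.
U+1D72F: 4-byte form → F0 9D 9C AF.
U+002C: 1-byte form → 2C.
Concatenated (11 bytes): D7 9E F3 BD 8E A4 F0 9D 9C AF 2C.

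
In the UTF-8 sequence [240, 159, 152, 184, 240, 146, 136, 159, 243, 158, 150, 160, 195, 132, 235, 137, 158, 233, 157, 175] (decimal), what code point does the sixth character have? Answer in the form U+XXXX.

Offset 0: leading byte 0xF0 = 11110000 → 4-byte char #1 = F0 9F 98 B8.
Offset 4: leading byte 0xF0 = 11110000 → 4-byte char #2 = F0 92 88 9F.
Offset 8: leading byte 0xF3 = 11110011 → 4-byte char #3 = F3 9E 96 A0.
Offset 12: leading byte 0xC3 = 11000011 → 2-byte char #4 = C3 84.
Offset 14: leading byte 0xEB = 11101011 → 3-byte char #5 = EB 89 9E.
Offset 17: leading byte 0xE9 = 11101001 → 3-byte char #6 = E9 9D AF.
Leading byte 0xE9 = 11101001 matches 1110xxxx → 3-byte sequence.
Byte 1: 0xE9 = 11101001, payload 1001 (4 bits).
Byte 2: 0x9D = 10011101 (10xxxxxx ✓), payload 011101.
Byte 3: 0xAF = 10101111 (10xxxxxx ✓), payload 101111.
Concatenate: 1001011101101111 = 0x976F (16 bits → U+976F).

U+976F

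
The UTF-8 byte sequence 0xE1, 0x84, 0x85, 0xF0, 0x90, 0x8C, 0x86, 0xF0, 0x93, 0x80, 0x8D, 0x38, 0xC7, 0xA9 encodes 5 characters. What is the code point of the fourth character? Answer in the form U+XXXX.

U+0038

Offset 0: leading byte 0xE1 = 11100001 → 3-byte char #1 = E1 84 85.
Offset 3: leading byte 0xF0 = 11110000 → 4-byte char #2 = F0 90 8C 86.
Offset 7: leading byte 0xF0 = 11110000 → 4-byte char #3 = F0 93 80 8D.
Offset 11: leading byte 0x38 = 00111000 → 1-byte char #4 = 38.
Leading byte 0x38 = 00111000 matches 0xxxxxxx → 1-byte sequence.
Byte 1: 0x38 = 00111000, payload 0111000 (7 bits).
Concatenate: 0111000 = 0x38 (7 bits → U+0038).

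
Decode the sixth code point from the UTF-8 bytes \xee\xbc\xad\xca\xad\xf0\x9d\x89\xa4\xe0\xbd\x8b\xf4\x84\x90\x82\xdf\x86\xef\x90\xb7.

U+07C6

Offset 0: leading byte 0xEE = 11101110 → 3-byte char #1 = EE BC AD.
Offset 3: leading byte 0xCA = 11001010 → 2-byte char #2 = CA AD.
Offset 5: leading byte 0xF0 = 11110000 → 4-byte char #3 = F0 9D 89 A4.
Offset 9: leading byte 0xE0 = 11100000 → 3-byte char #4 = E0 BD 8B.
Offset 12: leading byte 0xF4 = 11110100 → 4-byte char #5 = F4 84 90 82.
Offset 16: leading byte 0xDF = 11011111 → 2-byte char #6 = DF 86.
Leading byte 0xDF = 11011111 matches 110xxxxx → 2-byte sequence.
Byte 1: 0xDF = 11011111, payload 11111 (5 bits).
Byte 2: 0x86 = 10000110 (10xxxxxx ✓), payload 000110.
Concatenate: 11111000110 = 0x7C6 (11 bits → U+07C6).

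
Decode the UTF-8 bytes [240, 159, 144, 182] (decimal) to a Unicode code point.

U+1F436

Leading byte 0xF0 = 11110000 matches 11110xxx → 4-byte sequence.
Byte 1: 0xF0 = 11110000, payload 000 (3 bits).
Byte 2: 0x9F = 10011111 (10xxxxxx ✓), payload 011111.
Byte 3: 0x90 = 10010000 (10xxxxxx ✓), payload 010000.
Byte 4: 0xB6 = 10110110 (10xxxxxx ✓), payload 110110.
Concatenate: 000011111010000110110 = 0x1F436 (21 bits → U+1F436).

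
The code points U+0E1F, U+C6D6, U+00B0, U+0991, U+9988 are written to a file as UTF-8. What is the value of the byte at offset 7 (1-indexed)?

0xC2

1-indexed offset 7 is 0-indexed offset 6.
U+0E1F → 3-byte form E0 B8 9F at offsets 0–2.
U+C6D6 → 3-byte form EC 9B 96 at offsets 3–5.
U+00B0 → 2-byte form C2 B0 at offsets 6–7.
Offset 6 falls in char 3's range; it's byte 1 of C2 B0 = 0xC2.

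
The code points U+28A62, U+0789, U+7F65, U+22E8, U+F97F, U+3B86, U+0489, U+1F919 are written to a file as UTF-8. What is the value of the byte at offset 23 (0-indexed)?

U+28A62 → 4-byte form F0 A8 A9 A2 at offsets 0–3.
U+0789 → 2-byte form DE 89 at offsets 4–5.
U+7F65 → 3-byte form E7 BD A5 at offsets 6–8.
U+22E8 → 3-byte form E2 8B A8 at offsets 9–11.
U+F97F → 3-byte form EF A5 BF at offsets 12–14.
U+3B86 → 3-byte form E3 AE 86 at offsets 15–17.
U+0489 → 2-byte form D2 89 at offsets 18–19.
U+1F919 → 4-byte form F0 9F A4 99 at offsets 20–23.
Offset 23 falls in char 8's range; it's byte 4 of F0 9F A4 99 = 0x99.

0x99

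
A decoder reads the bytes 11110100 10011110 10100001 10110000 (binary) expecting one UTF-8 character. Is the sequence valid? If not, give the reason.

invalid (encodes a value above U+10FFFF)

Leading byte 0xF4 = 11110100 → 4-byte form.
Payload = 0x11E870, which exceeds U+10FFFF, the maximum Unicode code point. (Leading bytes F5–FF, or F4 followed by ≥ 0x90, are invalid.)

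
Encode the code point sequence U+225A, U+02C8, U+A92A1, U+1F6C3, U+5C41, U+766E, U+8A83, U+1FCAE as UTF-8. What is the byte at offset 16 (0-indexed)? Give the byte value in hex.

U+225A → 3-byte form E2 89 9A at offsets 0–2.
U+02C8 → 2-byte form CB 88 at offsets 3–4.
U+A92A1 → 4-byte form F2 A9 8A A1 at offsets 5–8.
U+1F6C3 → 4-byte form F0 9F 9B 83 at offsets 9–12.
U+5C41 → 3-byte form E5 B1 81 at offsets 13–15.
U+766E → 3-byte form E7 99 AE at offsets 16–18.
Offset 16 falls in char 6's range; it's byte 1 of E7 99 AE = 0xE7.

0xE7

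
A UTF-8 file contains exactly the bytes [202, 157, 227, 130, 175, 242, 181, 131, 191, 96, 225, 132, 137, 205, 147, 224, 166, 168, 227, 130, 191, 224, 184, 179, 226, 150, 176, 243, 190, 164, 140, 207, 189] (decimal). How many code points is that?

12

Byte at offset 0: 0xCA = 11001010 → 2-byte char (#1). Advance 2.
Byte at offset 2: 0xE3 = 11100011 → 3-byte char (#2). Advance 3.
Byte at offset 5: 0xF2 = 11110010 → 4-byte char (#3). Advance 4.
Byte at offset 9: 0x60 = 01100000 → 1-byte char (#4). Advance 1.
Byte at offset 10: 0xE1 = 11100001 → 3-byte char (#5). Advance 3.
Byte at offset 13: 0xCD = 11001101 → 2-byte char (#6). Advance 2.
Byte at offset 15: 0xE0 = 11100000 → 3-byte char (#7). Advance 3.
Byte at offset 18: 0xE3 = 11100011 → 3-byte char (#8). Advance 3.
Byte at offset 21: 0xE0 = 11100000 → 3-byte char (#9). Advance 3.
Byte at offset 24: 0xE2 = 11100010 → 3-byte char (#10). Advance 3.
Byte at offset 27: 0xF3 = 11110011 → 4-byte char (#11). Advance 4.
Byte at offset 31: 0xCF = 11001111 → 2-byte char (#12). Advance 2.
Reached end at offset 33 after 12 code points.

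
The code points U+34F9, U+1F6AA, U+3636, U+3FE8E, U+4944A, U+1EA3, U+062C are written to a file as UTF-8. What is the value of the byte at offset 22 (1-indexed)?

0xD8

1-indexed offset 22 is 0-indexed offset 21.
U+34F9 → 3-byte form E3 93 B9 at offsets 0–2.
U+1F6AA → 4-byte form F0 9F 9A AA at offsets 3–6.
U+3636 → 3-byte form E3 98 B6 at offsets 7–9.
U+3FE8E → 4-byte form F0 BF BA 8E at offsets 10–13.
U+4944A → 4-byte form F1 89 91 8A at offsets 14–17.
U+1EA3 → 3-byte form E1 BA A3 at offsets 18–20.
U+062C → 2-byte form D8 AC at offsets 21–22.
Offset 21 falls in char 7's range; it's byte 1 of D8 AC = 0xD8.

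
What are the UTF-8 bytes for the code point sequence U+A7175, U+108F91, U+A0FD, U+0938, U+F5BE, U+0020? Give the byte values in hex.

F2 A7 85 B5 F4 88 BE 91 EA 83 BD E0 A4 B8 EF 96 BE 20

U+A7175: 4-byte form → F2 A7 85 B5.
U+108F91: 4-byte form → F4 88 BE 91.
U+A0FD: 3-byte form → EA 83 BD.
U+0938: 3-byte form → E0 A4 B8.
U+F5BE: 3-byte form → EF 96 BE.
U+0020: 1-byte form → 20.
Concatenated (18 bytes): F2 A7 85 B5 F4 88 BE 91 EA 83 BD E0 A4 B8 EF 96 BE 20.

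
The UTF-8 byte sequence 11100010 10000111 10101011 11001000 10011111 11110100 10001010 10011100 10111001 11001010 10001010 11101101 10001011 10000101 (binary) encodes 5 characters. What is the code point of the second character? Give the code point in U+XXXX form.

U+021F

Offset 0: leading byte 0xE2 = 11100010 → 3-byte char #1 = E2 87 AB.
Offset 3: leading byte 0xC8 = 11001000 → 2-byte char #2 = C8 9F.
Leading byte 0xC8 = 11001000 matches 110xxxxx → 2-byte sequence.
Byte 1: 0xC8 = 11001000, payload 01000 (5 bits).
Byte 2: 0x9F = 10011111 (10xxxxxx ✓), payload 011111.
Concatenate: 01000011111 = 0x21F (11 bits → U+021F).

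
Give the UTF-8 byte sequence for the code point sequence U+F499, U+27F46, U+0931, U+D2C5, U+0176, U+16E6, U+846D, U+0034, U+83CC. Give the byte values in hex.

U+F499: 3-byte form → EF 92 99.
U+27F46: 4-byte form → F0 A7 BD 86.
U+0931: 3-byte form → E0 A4 B1.
U+D2C5: 3-byte form → ED 8B 85.
U+0176: 2-byte form → C5 B6.
U+16E6: 3-byte form → E1 9B A6.
U+846D: 3-byte form → E8 91 AD.
U+0034: 1-byte form → 34.
U+83CC: 3-byte form → E8 8F 8C.
Concatenated (25 bytes): EF 92 99 F0 A7 BD 86 E0 A4 B1 ED 8B 85 C5 B6 E1 9B A6 E8 91 AD 34 E8 8F 8C.

EF 92 99 F0 A7 BD 86 E0 A4 B1 ED 8B 85 C5 B6 E1 9B A6 E8 91 AD 34 E8 8F 8C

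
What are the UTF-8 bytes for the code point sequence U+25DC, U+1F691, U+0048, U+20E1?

E2 97 9C F0 9F 9A 91 48 E2 83 A1

U+25DC: 3-byte form → E2 97 9C.
U+1F691: 4-byte form → F0 9F 9A 91.
U+0048: 1-byte form → 48.
U+20E1: 3-byte form → E2 83 A1.
Concatenated (11 bytes): E2 97 9C F0 9F 9A 91 48 E2 83 A1.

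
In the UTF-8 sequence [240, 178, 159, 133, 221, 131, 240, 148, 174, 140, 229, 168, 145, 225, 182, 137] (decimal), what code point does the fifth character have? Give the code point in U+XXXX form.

U+1D89

Offset 0: leading byte 0xF0 = 11110000 → 4-byte char #1 = F0 B2 9F 85.
Offset 4: leading byte 0xDD = 11011101 → 2-byte char #2 = DD 83.
Offset 6: leading byte 0xF0 = 11110000 → 4-byte char #3 = F0 94 AE 8C.
Offset 10: leading byte 0xE5 = 11100101 → 3-byte char #4 = E5 A8 91.
Offset 13: leading byte 0xE1 = 11100001 → 3-byte char #5 = E1 B6 89.
Leading byte 0xE1 = 11100001 matches 1110xxxx → 3-byte sequence.
Byte 1: 0xE1 = 11100001, payload 0001 (4 bits).
Byte 2: 0xB6 = 10110110 (10xxxxxx ✓), payload 110110.
Byte 3: 0x89 = 10001001 (10xxxxxx ✓), payload 001001.
Concatenate: 0001110110001001 = 0x1D89 (16 bits → U+1D89).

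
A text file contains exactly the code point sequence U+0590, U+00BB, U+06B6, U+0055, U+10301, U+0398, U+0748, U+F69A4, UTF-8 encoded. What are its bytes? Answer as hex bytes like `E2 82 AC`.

U+0590: 2-byte form → D6 90.
U+00BB: 2-byte form → C2 BB.
U+06B6: 2-byte form → DA B6.
U+0055: 1-byte form → 55.
U+10301: 4-byte form → F0 90 8C 81.
U+0398: 2-byte form → CE 98.
U+0748: 2-byte form → DD 88.
U+F69A4: 4-byte form → F3 B6 A6 A4.
Concatenated (19 bytes): D6 90 C2 BB DA B6 55 F0 90 8C 81 CE 98 DD 88 F3 B6 A6 A4.

D6 90 C2 BB DA B6 55 F0 90 8C 81 CE 98 DD 88 F3 B6 A6 A4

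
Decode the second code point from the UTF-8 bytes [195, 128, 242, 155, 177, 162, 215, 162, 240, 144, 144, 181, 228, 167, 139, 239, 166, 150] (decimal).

Offset 0: leading byte 0xC3 = 11000011 → 2-byte char #1 = C3 80.
Offset 2: leading byte 0xF2 = 11110010 → 4-byte char #2 = F2 9B B1 A2.
Leading byte 0xF2 = 11110010 matches 11110xxx → 4-byte sequence.
Byte 1: 0xF2 = 11110010, payload 010 (3 bits).
Byte 2: 0x9B = 10011011 (10xxxxxx ✓), payload 011011.
Byte 3: 0xB1 = 10110001 (10xxxxxx ✓), payload 110001.
Byte 4: 0xA2 = 10100010 (10xxxxxx ✓), payload 100010.
Concatenate: 010011011110001100010 = 0x9BC62 (21 bits → U+9BC62).

U+9BC62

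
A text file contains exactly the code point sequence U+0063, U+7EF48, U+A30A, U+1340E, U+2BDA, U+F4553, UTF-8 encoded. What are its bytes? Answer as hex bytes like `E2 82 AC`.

63 F1 BE BD 88 EA 8C 8A F0 93 90 8E E2 AF 9A F3 B4 95 93

U+0063: 1-byte form → 63.
U+7EF48: 4-byte form → F1 BE BD 88.
U+A30A: 3-byte form → EA 8C 8A.
U+1340E: 4-byte form → F0 93 90 8E.
U+2BDA: 3-byte form → E2 AF 9A.
U+F4553: 4-byte form → F3 B4 95 93.
Concatenated (19 bytes): 63 F1 BE BD 88 EA 8C 8A F0 93 90 8E E2 AF 9A F3 B4 95 93.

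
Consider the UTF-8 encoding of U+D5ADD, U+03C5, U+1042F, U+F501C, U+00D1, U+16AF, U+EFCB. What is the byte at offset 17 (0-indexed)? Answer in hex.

0x9A

U+D5ADD → 4-byte form F3 95 AB 9D at offsets 0–3.
U+03C5 → 2-byte form CF 85 at offsets 4–5.
U+1042F → 4-byte form F0 90 90 AF at offsets 6–9.
U+F501C → 4-byte form F3 B5 80 9C at offsets 10–13.
U+00D1 → 2-byte form C3 91 at offsets 14–15.
U+16AF → 3-byte form E1 9A AF at offsets 16–18.
Offset 17 falls in char 6's range; it's byte 2 of E1 9A AF = 0x9A.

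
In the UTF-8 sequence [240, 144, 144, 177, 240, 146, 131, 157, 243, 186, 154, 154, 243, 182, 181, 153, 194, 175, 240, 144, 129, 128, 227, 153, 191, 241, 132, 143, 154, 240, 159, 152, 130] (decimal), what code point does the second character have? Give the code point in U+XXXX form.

Offset 0: leading byte 0xF0 = 11110000 → 4-byte char #1 = F0 90 90 B1.
Offset 4: leading byte 0xF0 = 11110000 → 4-byte char #2 = F0 92 83 9D.
Leading byte 0xF0 = 11110000 matches 11110xxx → 4-byte sequence.
Byte 1: 0xF0 = 11110000, payload 000 (3 bits).
Byte 2: 0x92 = 10010010 (10xxxxxx ✓), payload 010010.
Byte 3: 0x83 = 10000011 (10xxxxxx ✓), payload 000011.
Byte 4: 0x9D = 10011101 (10xxxxxx ✓), payload 011101.
Concatenate: 000010010000011011101 = 0x120DD (21 bits → U+120DD).

U+120DD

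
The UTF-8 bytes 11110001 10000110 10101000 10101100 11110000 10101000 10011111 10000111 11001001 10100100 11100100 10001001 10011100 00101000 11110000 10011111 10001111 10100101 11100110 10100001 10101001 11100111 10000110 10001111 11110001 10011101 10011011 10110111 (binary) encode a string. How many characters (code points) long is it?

Byte at offset 0: 0xF1 = 11110001 → 4-byte char (#1). Advance 4.
Byte at offset 4: 0xF0 = 11110000 → 4-byte char (#2). Advance 4.
Byte at offset 8: 0xC9 = 11001001 → 2-byte char (#3). Advance 2.
Byte at offset 10: 0xE4 = 11100100 → 3-byte char (#4). Advance 3.
Byte at offset 13: 0x28 = 00101000 → 1-byte char (#5). Advance 1.
Byte at offset 14: 0xF0 = 11110000 → 4-byte char (#6). Advance 4.
Byte at offset 18: 0xE6 = 11100110 → 3-byte char (#7). Advance 3.
Byte at offset 21: 0xE7 = 11100111 → 3-byte char (#8). Advance 3.
Byte at offset 24: 0xF1 = 11110001 → 4-byte char (#9). Advance 4.
Reached end at offset 28 after 9 code points.

9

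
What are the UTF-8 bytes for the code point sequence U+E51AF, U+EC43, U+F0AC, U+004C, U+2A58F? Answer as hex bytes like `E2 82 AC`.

F3 A5 86 AF EE B1 83 EF 82 AC 4C F0 AA 96 8F

U+E51AF: 4-byte form → F3 A5 86 AF.
U+EC43: 3-byte form → EE B1 83.
U+F0AC: 3-byte form → EF 82 AC.
U+004C: 1-byte form → 4C.
U+2A58F: 4-byte form → F0 AA 96 8F.
Concatenated (15 bytes): F3 A5 86 AF EE B1 83 EF 82 AC 4C F0 AA 96 8F.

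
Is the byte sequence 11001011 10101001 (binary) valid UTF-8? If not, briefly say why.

valid

Leading byte 0xCB = 11001011 → 2-byte form.
Continuation bytes 0xA9=10101001 all match 10xxxxxx.
Decoded value 0x2E9 is ≥ 0x80 (shortest form) and not a surrogate.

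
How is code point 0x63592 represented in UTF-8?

F1 A3 96 92

U+63592 = 0x63592 = 406930 decimal. In range U+10000–U+10FFFF → 4-byte form: 11110xxx 10xxxxxx 10xxxxxx 10xxxxxx.
Binary (21 bits): 001100011010110010010.
Split 3+6+6+6: 001 | 100011 | 010110 | 010010.
Byte 1: 11110001 = 0xF1.
Byte 2: 10100011 = 0xA3.
Byte 3: 10010110 = 0x96.
Byte 4: 10010010 = 0x92.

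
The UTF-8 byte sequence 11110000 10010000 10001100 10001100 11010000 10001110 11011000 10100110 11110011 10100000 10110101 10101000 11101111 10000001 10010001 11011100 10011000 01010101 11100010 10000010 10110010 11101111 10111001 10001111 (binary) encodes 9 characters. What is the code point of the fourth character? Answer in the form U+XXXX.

U+E0D68

Offset 0: leading byte 0xF0 = 11110000 → 4-byte char #1 = F0 90 8C 8C.
Offset 4: leading byte 0xD0 = 11010000 → 2-byte char #2 = D0 8E.
Offset 6: leading byte 0xD8 = 11011000 → 2-byte char #3 = D8 A6.
Offset 8: leading byte 0xF3 = 11110011 → 4-byte char #4 = F3 A0 B5 A8.
Leading byte 0xF3 = 11110011 matches 11110xxx → 4-byte sequence.
Byte 1: 0xF3 = 11110011, payload 011 (3 bits).
Byte 2: 0xA0 = 10100000 (10xxxxxx ✓), payload 100000.
Byte 3: 0xB5 = 10110101 (10xxxxxx ✓), payload 110101.
Byte 4: 0xA8 = 10101000 (10xxxxxx ✓), payload 101000.
Concatenate: 011100000110101101000 = 0xE0D68 (21 bits → U+E0D68).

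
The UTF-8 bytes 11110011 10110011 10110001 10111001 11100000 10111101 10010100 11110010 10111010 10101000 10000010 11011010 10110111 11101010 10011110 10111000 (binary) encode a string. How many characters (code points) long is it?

5

Byte at offset 0: 0xF3 = 11110011 → 4-byte char (#1). Advance 4.
Byte at offset 4: 0xE0 = 11100000 → 3-byte char (#2). Advance 3.
Byte at offset 7: 0xF2 = 11110010 → 4-byte char (#3). Advance 4.
Byte at offset 11: 0xDA = 11011010 → 2-byte char (#4). Advance 2.
Byte at offset 13: 0xEA = 11101010 → 3-byte char (#5). Advance 3.
Reached end at offset 16 after 5 code points.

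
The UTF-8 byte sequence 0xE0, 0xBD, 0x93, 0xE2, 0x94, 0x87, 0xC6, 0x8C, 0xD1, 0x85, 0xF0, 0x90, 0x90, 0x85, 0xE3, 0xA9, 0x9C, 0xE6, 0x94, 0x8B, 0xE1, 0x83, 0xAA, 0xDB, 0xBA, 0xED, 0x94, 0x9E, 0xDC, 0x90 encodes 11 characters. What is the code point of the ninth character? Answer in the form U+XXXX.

U+06FA

Offset 0: leading byte 0xE0 = 11100000 → 3-byte char #1 = E0 BD 93.
Offset 3: leading byte 0xE2 = 11100010 → 3-byte char #2 = E2 94 87.
Offset 6: leading byte 0xC6 = 11000110 → 2-byte char #3 = C6 8C.
Offset 8: leading byte 0xD1 = 11010001 → 2-byte char #4 = D1 85.
Offset 10: leading byte 0xF0 = 11110000 → 4-byte char #5 = F0 90 90 85.
Offset 14: leading byte 0xE3 = 11100011 → 3-byte char #6 = E3 A9 9C.
Offset 17: leading byte 0xE6 = 11100110 → 3-byte char #7 = E6 94 8B.
Offset 20: leading byte 0xE1 = 11100001 → 3-byte char #8 = E1 83 AA.
Offset 23: leading byte 0xDB = 11011011 → 2-byte char #9 = DB BA.
Leading byte 0xDB = 11011011 matches 110xxxxx → 2-byte sequence.
Byte 1: 0xDB = 11011011, payload 11011 (5 bits).
Byte 2: 0xBA = 10111010 (10xxxxxx ✓), payload 111010.
Concatenate: 11011111010 = 0x6FA (11 bits → U+06FA).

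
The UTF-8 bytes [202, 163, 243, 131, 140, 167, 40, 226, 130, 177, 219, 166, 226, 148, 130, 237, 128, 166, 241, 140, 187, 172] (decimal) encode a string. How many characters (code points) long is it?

Byte at offset 0: 0xCA = 11001010 → 2-byte char (#1). Advance 2.
Byte at offset 2: 0xF3 = 11110011 → 4-byte char (#2). Advance 4.
Byte at offset 6: 0x28 = 00101000 → 1-byte char (#3). Advance 1.
Byte at offset 7: 0xE2 = 11100010 → 3-byte char (#4). Advance 3.
Byte at offset 10: 0xDB = 11011011 → 2-byte char (#5). Advance 2.
Byte at offset 12: 0xE2 = 11100010 → 3-byte char (#6). Advance 3.
Byte at offset 15: 0xED = 11101101 → 3-byte char (#7). Advance 3.
Byte at offset 18: 0xF1 = 11110001 → 4-byte char (#8). Advance 4.
Reached end at offset 22 after 8 code points.

8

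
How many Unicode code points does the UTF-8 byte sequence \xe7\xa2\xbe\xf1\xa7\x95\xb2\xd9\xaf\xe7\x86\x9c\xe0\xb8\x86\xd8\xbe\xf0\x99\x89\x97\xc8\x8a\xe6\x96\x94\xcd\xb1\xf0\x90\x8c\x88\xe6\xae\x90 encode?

12

Byte at offset 0: 0xE7 = 11100111 → 3-byte char (#1). Advance 3.
Byte at offset 3: 0xF1 = 11110001 → 4-byte char (#2). Advance 4.
Byte at offset 7: 0xD9 = 11011001 → 2-byte char (#3). Advance 2.
Byte at offset 9: 0xE7 = 11100111 → 3-byte char (#4). Advance 3.
Byte at offset 12: 0xE0 = 11100000 → 3-byte char (#5). Advance 3.
Byte at offset 15: 0xD8 = 11011000 → 2-byte char (#6). Advance 2.
Byte at offset 17: 0xF0 = 11110000 → 4-byte char (#7). Advance 4.
Byte at offset 21: 0xC8 = 11001000 → 2-byte char (#8). Advance 2.
Byte at offset 23: 0xE6 = 11100110 → 3-byte char (#9). Advance 3.
Byte at offset 26: 0xCD = 11001101 → 2-byte char (#10). Advance 2.
Byte at offset 28: 0xF0 = 11110000 → 4-byte char (#11). Advance 4.
Byte at offset 32: 0xE6 = 11100110 → 3-byte char (#12). Advance 3.
Reached end at offset 35 after 12 code points.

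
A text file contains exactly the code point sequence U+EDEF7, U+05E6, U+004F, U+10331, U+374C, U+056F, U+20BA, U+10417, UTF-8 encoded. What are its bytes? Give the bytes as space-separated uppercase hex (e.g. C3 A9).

U+EDEF7: 4-byte form → F3 AD BB B7.
U+05E6: 2-byte form → D7 A6.
U+004F: 1-byte form → 4F.
U+10331: 4-byte form → F0 90 8C B1.
U+374C: 3-byte form → E3 9D 8C.
U+056F: 2-byte form → D5 AF.
U+20BA: 3-byte form → E2 82 BA.
U+10417: 4-byte form → F0 90 90 97.
Concatenated (23 bytes): F3 AD BB B7 D7 A6 4F F0 90 8C B1 E3 9D 8C D5 AF E2 82 BA F0 90 90 97.

F3 AD BB B7 D7 A6 4F F0 90 8C B1 E3 9D 8C D5 AF E2 82 BA F0 90 90 97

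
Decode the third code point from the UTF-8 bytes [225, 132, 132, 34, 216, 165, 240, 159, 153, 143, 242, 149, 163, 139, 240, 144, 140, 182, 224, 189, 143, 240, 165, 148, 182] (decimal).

U+0625

Offset 0: leading byte 0xE1 = 11100001 → 3-byte char #1 = E1 84 84.
Offset 3: leading byte 0x22 = 00100010 → 1-byte char #2 = 22.
Offset 4: leading byte 0xD8 = 11011000 → 2-byte char #3 = D8 A5.
Leading byte 0xD8 = 11011000 matches 110xxxxx → 2-byte sequence.
Byte 1: 0xD8 = 11011000, payload 11000 (5 bits).
Byte 2: 0xA5 = 10100101 (10xxxxxx ✓), payload 100101.
Concatenate: 11000100101 = 0x625 (11 bits → U+0625).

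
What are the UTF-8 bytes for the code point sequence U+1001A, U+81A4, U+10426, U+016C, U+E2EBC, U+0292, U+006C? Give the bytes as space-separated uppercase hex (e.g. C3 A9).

F0 90 80 9A E8 86 A4 F0 90 90 A6 C5 AC F3 A2 BA BC CA 92 6C

U+1001A: 4-byte form → F0 90 80 9A.
U+81A4: 3-byte form → E8 86 A4.
U+10426: 4-byte form → F0 90 90 A6.
U+016C: 2-byte form → C5 AC.
U+E2EBC: 4-byte form → F3 A2 BA BC.
U+0292: 2-byte form → CA 92.
U+006C: 1-byte form → 6C.
Concatenated (20 bytes): F0 90 80 9A E8 86 A4 F0 90 90 A6 C5 AC F3 A2 BA BC CA 92 6C.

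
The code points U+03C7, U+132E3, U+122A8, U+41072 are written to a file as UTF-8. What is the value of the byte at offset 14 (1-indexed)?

0xB2

1-indexed offset 14 is 0-indexed offset 13.
U+03C7 → 2-byte form CF 87 at offsets 0–1.
U+132E3 → 4-byte form F0 93 8B A3 at offsets 2–5.
U+122A8 → 4-byte form F0 92 8A A8 at offsets 6–9.
U+41072 → 4-byte form F1 81 81 B2 at offsets 10–13.
Offset 13 falls in char 4's range; it's byte 4 of F1 81 81 B2 = 0xB2.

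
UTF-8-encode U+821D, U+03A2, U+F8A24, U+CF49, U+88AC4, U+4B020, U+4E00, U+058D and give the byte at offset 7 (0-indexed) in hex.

0xA8

U+821D → 3-byte form E8 88 9D at offsets 0–2.
U+03A2 → 2-byte form CE A2 at offsets 3–4.
U+F8A24 → 4-byte form F3 B8 A8 A4 at offsets 5–8.
Offset 7 falls in char 3's range; it's byte 3 of F3 B8 A8 A4 = 0xA8.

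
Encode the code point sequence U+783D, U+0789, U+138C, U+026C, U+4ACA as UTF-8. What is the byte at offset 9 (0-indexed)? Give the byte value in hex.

U+783D → 3-byte form E7 A0 BD at offsets 0–2.
U+0789 → 2-byte form DE 89 at offsets 3–4.
U+138C → 3-byte form E1 8E 8C at offsets 5–7.
U+026C → 2-byte form C9 AC at offsets 8–9.
Offset 9 falls in char 4's range; it's byte 2 of C9 AC = 0xAC.

0xAC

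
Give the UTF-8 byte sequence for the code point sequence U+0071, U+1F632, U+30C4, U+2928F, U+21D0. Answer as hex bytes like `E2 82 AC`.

U+0071: 1-byte form → 71.
U+1F632: 4-byte form → F0 9F 98 B2.
U+30C4: 3-byte form → E3 83 84.
U+2928F: 4-byte form → F0 A9 8A 8F.
U+21D0: 3-byte form → E2 87 90.
Concatenated (15 bytes): 71 F0 9F 98 B2 E3 83 84 F0 A9 8A 8F E2 87 90.

71 F0 9F 98 B2 E3 83 84 F0 A9 8A 8F E2 87 90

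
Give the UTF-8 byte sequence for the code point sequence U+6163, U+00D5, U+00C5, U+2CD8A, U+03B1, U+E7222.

E6 85 A3 C3 95 C3 85 F0 AC B6 8A CE B1 F3 A7 88 A2

U+6163: 3-byte form → E6 85 A3.
U+00D5: 2-byte form → C3 95.
U+00C5: 2-byte form → C3 85.
U+2CD8A: 4-byte form → F0 AC B6 8A.
U+03B1: 2-byte form → CE B1.
U+E7222: 4-byte form → F3 A7 88 A2.
Concatenated (17 bytes): E6 85 A3 C3 95 C3 85 F0 AC B6 8A CE B1 F3 A7 88 A2.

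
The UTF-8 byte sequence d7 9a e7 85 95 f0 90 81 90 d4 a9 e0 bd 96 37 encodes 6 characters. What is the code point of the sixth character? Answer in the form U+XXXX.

U+0037

Offset 0: leading byte 0xD7 = 11010111 → 2-byte char #1 = D7 9A.
Offset 2: leading byte 0xE7 = 11100111 → 3-byte char #2 = E7 85 95.
Offset 5: leading byte 0xF0 = 11110000 → 4-byte char #3 = F0 90 81 90.
Offset 9: leading byte 0xD4 = 11010100 → 2-byte char #4 = D4 A9.
Offset 11: leading byte 0xE0 = 11100000 → 3-byte char #5 = E0 BD 96.
Offset 14: leading byte 0x37 = 00110111 → 1-byte char #6 = 37.
Leading byte 0x37 = 00110111 matches 0xxxxxxx → 1-byte sequence.
Byte 1: 0x37 = 00110111, payload 0110111 (7 bits).
Concatenate: 0110111 = 0x37 (7 bits → U+0037).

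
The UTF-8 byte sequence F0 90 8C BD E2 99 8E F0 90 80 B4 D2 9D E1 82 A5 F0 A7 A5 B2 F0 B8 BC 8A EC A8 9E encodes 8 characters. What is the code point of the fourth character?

Offset 0: leading byte 0xF0 = 11110000 → 4-byte char #1 = F0 90 8C BD.
Offset 4: leading byte 0xE2 = 11100010 → 3-byte char #2 = E2 99 8E.
Offset 7: leading byte 0xF0 = 11110000 → 4-byte char #3 = F0 90 80 B4.
Offset 11: leading byte 0xD2 = 11010010 → 2-byte char #4 = D2 9D.
Leading byte 0xD2 = 11010010 matches 110xxxxx → 2-byte sequence.
Byte 1: 0xD2 = 11010010, payload 10010 (5 bits).
Byte 2: 0x9D = 10011101 (10xxxxxx ✓), payload 011101.
Concatenate: 10010011101 = 0x49D (11 bits → U+049D).

U+049D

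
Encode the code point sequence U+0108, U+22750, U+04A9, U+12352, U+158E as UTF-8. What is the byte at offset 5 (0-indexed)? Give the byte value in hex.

U+0108 → 2-byte form C4 88 at offsets 0–1.
U+22750 → 4-byte form F0 A2 9D 90 at offsets 2–5.
Offset 5 falls in char 2's range; it's byte 4 of F0 A2 9D 90 = 0x90.

0x90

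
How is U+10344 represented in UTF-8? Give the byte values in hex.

U+10344 = 0x10344 = 66372 decimal. In range U+10000–U+10FFFF → 4-byte form: 11110xxx 10xxxxxx 10xxxxxx 10xxxxxx.
Binary (21 bits): 000010000001101000100.
Split 3+6+6+6: 000 | 010000 | 001101 | 000100.
Byte 1: 11110000 = 0xF0.
Byte 2: 10010000 = 0x90.
Byte 3: 10001101 = 0x8D.
Byte 4: 10000100 = 0x84.

F0 90 8D 84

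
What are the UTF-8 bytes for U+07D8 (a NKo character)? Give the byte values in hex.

U+07D8 = 0x7D8 = 2008 decimal. In range U+0080–U+07FF → 2-byte form: 110xxxxx 10xxxxxx.
Binary (11 bits): 11111011000.
Split 5+6: 11111 | 011000.
Byte 1: 11011111 = 0xDF.
Byte 2: 10011000 = 0x98.

DF 98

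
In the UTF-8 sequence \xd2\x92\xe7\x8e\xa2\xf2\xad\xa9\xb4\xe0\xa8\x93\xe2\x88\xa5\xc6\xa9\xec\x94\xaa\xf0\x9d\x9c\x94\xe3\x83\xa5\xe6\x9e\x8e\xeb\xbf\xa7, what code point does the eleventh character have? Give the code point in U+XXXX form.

Offset 0: leading byte 0xD2 = 11010010 → 2-byte char #1 = D2 92.
Offset 2: leading byte 0xE7 = 11100111 → 3-byte char #2 = E7 8E A2.
Offset 5: leading byte 0xF2 = 11110010 → 4-byte char #3 = F2 AD A9 B4.
Offset 9: leading byte 0xE0 = 11100000 → 3-byte char #4 = E0 A8 93.
Offset 12: leading byte 0xE2 = 11100010 → 3-byte char #5 = E2 88 A5.
Offset 15: leading byte 0xC6 = 11000110 → 2-byte char #6 = C6 A9.
Offset 17: leading byte 0xEC = 11101100 → 3-byte char #7 = EC 94 AA.
Offset 20: leading byte 0xF0 = 11110000 → 4-byte char #8 = F0 9D 9C 94.
Offset 24: leading byte 0xE3 = 11100011 → 3-byte char #9 = E3 83 A5.
Offset 27: leading byte 0xE6 = 11100110 → 3-byte char #10 = E6 9E 8E.
Offset 30: leading byte 0xEB = 11101011 → 3-byte char #11 = EB BF A7.
Leading byte 0xEB = 11101011 matches 1110xxxx → 3-byte sequence.
Byte 1: 0xEB = 11101011, payload 1011 (4 bits).
Byte 2: 0xBF = 10111111 (10xxxxxx ✓), payload 111111.
Byte 3: 0xA7 = 10100111 (10xxxxxx ✓), payload 100111.
Concatenate: 1011111111100111 = 0xBFE7 (16 bits → U+BFE7).

U+BFE7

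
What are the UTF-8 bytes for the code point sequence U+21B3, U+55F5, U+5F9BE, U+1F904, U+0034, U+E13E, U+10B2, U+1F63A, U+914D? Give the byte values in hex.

E2 86 B3 E5 97 B5 F1 9F A6 BE F0 9F A4 84 34 EE 84 BE E1 82 B2 F0 9F 98 BA E9 85 8D

U+21B3: 3-byte form → E2 86 B3.
U+55F5: 3-byte form → E5 97 B5.
U+5F9BE: 4-byte form → F1 9F A6 BE.
U+1F904: 4-byte form → F0 9F A4 84.
U+0034: 1-byte form → 34.
U+E13E: 3-byte form → EE 84 BE.
U+10B2: 3-byte form → E1 82 B2.
U+1F63A: 4-byte form → F0 9F 98 BA.
U+914D: 3-byte form → E9 85 8D.
Concatenated (28 bytes): E2 86 B3 E5 97 B5 F1 9F A6 BE F0 9F A4 84 34 EE 84 BE E1 82 B2 F0 9F 98 BA E9 85 8D.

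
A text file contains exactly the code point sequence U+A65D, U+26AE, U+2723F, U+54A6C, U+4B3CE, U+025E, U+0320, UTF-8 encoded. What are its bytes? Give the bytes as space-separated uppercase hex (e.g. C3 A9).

U+A65D: 3-byte form → EA 99 9D.
U+26AE: 3-byte form → E2 9A AE.
U+2723F: 4-byte form → F0 A7 88 BF.
U+54A6C: 4-byte form → F1 94 A9 AC.
U+4B3CE: 4-byte form → F1 8B 8F 8E.
U+025E: 2-byte form → C9 9E.
U+0320: 2-byte form → CC A0.
Concatenated (22 bytes): EA 99 9D E2 9A AE F0 A7 88 BF F1 94 A9 AC F1 8B 8F 8E C9 9E CC A0.

EA 99 9D E2 9A AE F0 A7 88 BF F1 94 A9 AC F1 8B 8F 8E C9 9E CC A0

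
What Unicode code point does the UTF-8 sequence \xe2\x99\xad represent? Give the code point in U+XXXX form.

Leading byte 0xE2 = 11100010 matches 1110xxxx → 3-byte sequence.
Byte 1: 0xE2 = 11100010, payload 0010 (4 bits).
Byte 2: 0x99 = 10011001 (10xxxxxx ✓), payload 011001.
Byte 3: 0xAD = 10101101 (10xxxxxx ✓), payload 101101.
Concatenate: 0010011001101101 = 0x266D (16 bits → U+266D).

U+266D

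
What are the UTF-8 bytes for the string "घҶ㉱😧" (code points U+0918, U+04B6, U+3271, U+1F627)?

U+0918: 3-byte form → E0 A4 98.
U+04B6: 2-byte form → D2 B6.
U+3271: 3-byte form → E3 89 B1.
U+1F627: 4-byte form → F0 9F 98 A7.
Concatenated (12 bytes): E0 A4 98 D2 B6 E3 89 B1 F0 9F 98 A7.

E0 A4 98 D2 B6 E3 89 B1 F0 9F 98 A7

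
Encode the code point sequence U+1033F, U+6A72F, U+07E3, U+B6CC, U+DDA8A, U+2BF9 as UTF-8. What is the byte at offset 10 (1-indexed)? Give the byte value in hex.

1-indexed offset 10 is 0-indexed offset 9.
U+1033F → 4-byte form F0 90 8C BF at offsets 0–3.
U+6A72F → 4-byte form F1 AA 9C AF at offsets 4–7.
U+07E3 → 2-byte form DF A3 at offsets 8–9.
Offset 9 falls in char 3's range; it's byte 2 of DF A3 = 0xA3.

0xA3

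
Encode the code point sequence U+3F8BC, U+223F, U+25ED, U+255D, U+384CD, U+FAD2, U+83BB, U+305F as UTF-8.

F0 BF A2 BC E2 88 BF E2 97 AD E2 95 9D F0 B8 93 8D EF AB 92 E8 8E BB E3 81 9F

U+3F8BC: 4-byte form → F0 BF A2 BC.
U+223F: 3-byte form → E2 88 BF.
U+25ED: 3-byte form → E2 97 AD.
U+255D: 3-byte form → E2 95 9D.
U+384CD: 4-byte form → F0 B8 93 8D.
U+FAD2: 3-byte form → EF AB 92.
U+83BB: 3-byte form → E8 8E BB.
U+305F: 3-byte form → E3 81 9F.
Concatenated (26 bytes): F0 BF A2 BC E2 88 BF E2 97 AD E2 95 9D F0 B8 93 8D EF AB 92 E8 8E BB E3 81 9F.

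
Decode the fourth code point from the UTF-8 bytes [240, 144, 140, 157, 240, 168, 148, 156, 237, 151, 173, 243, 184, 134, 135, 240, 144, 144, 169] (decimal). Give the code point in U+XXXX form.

Offset 0: leading byte 0xF0 = 11110000 → 4-byte char #1 = F0 90 8C 9D.
Offset 4: leading byte 0xF0 = 11110000 → 4-byte char #2 = F0 A8 94 9C.
Offset 8: leading byte 0xED = 11101101 → 3-byte char #3 = ED 97 AD.
Offset 11: leading byte 0xF3 = 11110011 → 4-byte char #4 = F3 B8 86 87.
Leading byte 0xF3 = 11110011 matches 11110xxx → 4-byte sequence.
Byte 1: 0xF3 = 11110011, payload 011 (3 bits).
Byte 2: 0xB8 = 10111000 (10xxxxxx ✓), payload 111000.
Byte 3: 0x86 = 10000110 (10xxxxxx ✓), payload 000110.
Byte 4: 0x87 = 10000111 (10xxxxxx ✓), payload 000111.
Concatenate: 011111000000110000111 = 0xF8187 (21 bits → U+F8187).

U+F8187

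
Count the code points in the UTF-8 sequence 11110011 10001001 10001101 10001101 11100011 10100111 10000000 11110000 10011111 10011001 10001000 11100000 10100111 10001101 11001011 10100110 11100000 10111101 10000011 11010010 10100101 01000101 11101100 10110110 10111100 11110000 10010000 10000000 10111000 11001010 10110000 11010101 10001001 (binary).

Byte at offset 0: 0xF3 = 11110011 → 4-byte char (#1). Advance 4.
Byte at offset 4: 0xE3 = 11100011 → 3-byte char (#2). Advance 3.
Byte at offset 7: 0xF0 = 11110000 → 4-byte char (#3). Advance 4.
Byte at offset 11: 0xE0 = 11100000 → 3-byte char (#4). Advance 3.
Byte at offset 14: 0xCB = 11001011 → 2-byte char (#5). Advance 2.
Byte at offset 16: 0xE0 = 11100000 → 3-byte char (#6). Advance 3.
Byte at offset 19: 0xD2 = 11010010 → 2-byte char (#7). Advance 2.
Byte at offset 21: 0x45 = 01000101 → 1-byte char (#8). Advance 1.
Byte at offset 22: 0xEC = 11101100 → 3-byte char (#9). Advance 3.
Byte at offset 25: 0xF0 = 11110000 → 4-byte char (#10). Advance 4.
Byte at offset 29: 0xCA = 11001010 → 2-byte char (#11). Advance 2.
Byte at offset 31: 0xD5 = 11010101 → 2-byte char (#12). Advance 2.
Reached end at offset 33 after 12 code points.

12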